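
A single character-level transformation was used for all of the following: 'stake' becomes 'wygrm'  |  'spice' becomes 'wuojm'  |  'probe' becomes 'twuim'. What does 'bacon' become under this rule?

ffivv

In stake: s→w is +4, t→y is +5, a→g is +6, k→r is +7 — the shift increases by 1 each position. Letter i (0-indexed) is shifted by i+4, so successive shifts are 4, 5, 6, ….
Applying it to bacon: b+4=f, a+5=f, c+6=i, o+7=v, n+8=v.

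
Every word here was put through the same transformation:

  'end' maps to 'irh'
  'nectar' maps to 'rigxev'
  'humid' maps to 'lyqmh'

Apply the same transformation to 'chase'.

glewi

This is a Caesar cipher with shift 4.
On chase: c+4=g, h+4=l, a+4=e, s+4=w, e+4=i.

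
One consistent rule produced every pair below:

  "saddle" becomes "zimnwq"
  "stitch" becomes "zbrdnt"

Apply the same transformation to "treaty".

aznkek

In saddle: s→z is +7, a→i is +8, d→m is +9, d→n is +10 — the shift increases by 1 each position. Letter i (0-indexed) is shifted by i+7, so successive shifts are 7, 8, 9, ….
For treaty: t+7=a, r+8=z, e+9=n, a+10=k, t+11=e, y+12=k.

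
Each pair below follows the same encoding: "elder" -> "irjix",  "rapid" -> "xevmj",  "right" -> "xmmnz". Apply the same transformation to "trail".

zxemr

Vowels shift forward by 4 and consonants shift forward by 6.
On trail: t(cons)+6=z, r(cons)+6=x, a(vowel)+4=e, i(vowel)+4=m, l(cons)+6=r.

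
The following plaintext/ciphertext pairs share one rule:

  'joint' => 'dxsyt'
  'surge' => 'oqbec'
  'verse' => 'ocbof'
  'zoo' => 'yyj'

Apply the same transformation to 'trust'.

dcebd

The output letters match the input read backwards, each shifted +10: joint reversed is tnioj. Read the word backwards and shift each letter +10.
Applying it to trust: reverse → tsurt; then shift: t+10=d, s+10=c, u+10=e, r+10=b, t+10=d.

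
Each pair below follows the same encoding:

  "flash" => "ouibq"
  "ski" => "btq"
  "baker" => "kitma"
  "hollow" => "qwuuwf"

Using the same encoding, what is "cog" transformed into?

The shift depends on letter class: consonant f→o is +9, but vowel a→i is +8. The rule splits by letter class: vowels +8, consonants +9.
Applying it to cog: c(cons)+9=l, o(vowel)+8=w, g(cons)+9=p.

lwp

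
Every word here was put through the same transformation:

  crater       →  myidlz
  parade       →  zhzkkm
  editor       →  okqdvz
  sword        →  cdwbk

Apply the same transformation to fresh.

pymco

Shifts by position in crater: pos 0: c→m (+10), pos 1: r→y (+7), pos 2: a→i (+8), pos 3: t→d (+10), pos 4: e→l (+7), pos 5: r→z (+8) — repeating every 3. The shifts repeat in a cycle of length 3: positions 0,1,… shift by +10, +7, +8, then the pattern repeats.
On fresh: f+10=p, r+7=y, e+8=m, s+10=c, h+7=o.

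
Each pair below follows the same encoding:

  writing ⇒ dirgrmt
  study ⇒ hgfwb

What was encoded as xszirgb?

charity

Each pair mirrors across the alphabet (w↔d, r↔i, i↔r): positions sum to 25. Each letter is replaced by its mirror in the alphabet: a↔z, b↔y, c↔x, and so on (the Atbash cipher).
Decoding xszirgb: x↔c, s↔h, z↔a, i↔r, r↔i, g↔t, b↔y.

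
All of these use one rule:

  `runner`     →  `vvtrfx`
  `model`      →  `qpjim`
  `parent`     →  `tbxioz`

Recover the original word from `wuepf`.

A repeating key of period 3 is used — shifts +4, +1, +6 over and over.
Decoding wuepf: w−4=s, u−1=t, e−6=y, p−4=l, f−1=e.

style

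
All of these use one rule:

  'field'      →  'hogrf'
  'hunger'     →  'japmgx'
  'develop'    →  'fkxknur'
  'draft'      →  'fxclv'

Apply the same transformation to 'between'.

dkvcgkp

Shifts by position in field: pos 0: f→h (+2), pos 1: i→o (+6), pos 2: e→g (+2), pos 3: l→r (+6) — repeating every 2. It's a Vigenère-style cipher with numeric key [2,6]: position i shifts by key[i mod 2].
For between: b+2=d, e+6=k, t+2=v, w+6=c, e+2=g, e+6=k, n+2=p.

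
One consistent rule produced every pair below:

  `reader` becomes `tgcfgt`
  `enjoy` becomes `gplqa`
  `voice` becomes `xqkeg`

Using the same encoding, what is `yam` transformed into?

aco

Compare letters: r→t is +2, e→g is +2, a→c is +2 — a constant shift. Every letter moves 2 places later in the alphabet, wrapping around z→a.
On yam: y+2=a, a+2=c, m+2=o.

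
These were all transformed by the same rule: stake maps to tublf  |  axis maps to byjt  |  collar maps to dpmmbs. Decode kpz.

joy

Compare letters: s→t is +1, t→u is +1, a→b is +1 — a constant shift. It's a constant shift of +1 (ROT1).
Undoing it on kpz: k−1=j, p−1=o, z−1=y.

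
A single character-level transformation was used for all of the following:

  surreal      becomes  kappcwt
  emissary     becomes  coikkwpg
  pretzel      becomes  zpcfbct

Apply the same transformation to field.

xicth

s(18)→k(10) and u(20)→a(0) fit y≡21x+22 (mod 26); the inverse of 21 mod 26 is 5. Treating letters as 0–25, the rule is x ↦ 21x + 22 (mod 26).
For field: f(5)→21·5+22≡23=x; i(8)→21·8+22≡8=i; e(4)→21·4+22≡2=c; l(11)→21·11+22≡19=t; d(3)→21·3+22≡7=h (all mod 26).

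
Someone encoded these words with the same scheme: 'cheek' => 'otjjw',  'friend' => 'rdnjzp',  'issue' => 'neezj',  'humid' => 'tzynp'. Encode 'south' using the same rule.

The shift depends on letter class: consonant c→o is +12, but vowel e→j is +5. Vowels shift forward by 5 and consonants shift forward by 12.
On south: s(cons)+12=e, o(vowel)+5=t, u(vowel)+5=z, t(cons)+12=f, h(cons)+12=t.

etzft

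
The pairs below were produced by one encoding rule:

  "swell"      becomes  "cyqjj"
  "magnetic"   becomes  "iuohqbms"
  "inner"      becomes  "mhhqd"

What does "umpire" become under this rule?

s(18)→c(2) and w(22)→y(24) fit y≡25x+20 (mod 26); the inverse of 25 mod 26 is 25. This is an affine cipher: with a=0,…,z=25, each position x becomes (25x+20) mod 26.
For umpire: u(20)→25·20+20≡0=a; m(12)→25·12+20≡8=i; p(15)→25·15+20≡5=f; i(8)→25·8+20≡12=m; r(17)→25·17+20≡3=d; e(4)→25·4+20≡16=q (all mod 26).

aifmdq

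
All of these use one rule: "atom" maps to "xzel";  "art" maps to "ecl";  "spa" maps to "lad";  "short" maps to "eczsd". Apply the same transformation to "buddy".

joofm

Read the word backwards and shift each letter +11.
Applying it to buddy: reverse → yddub; then shift: y+11=j, d+11=o, d+11=o, u+11=f, b+11=m.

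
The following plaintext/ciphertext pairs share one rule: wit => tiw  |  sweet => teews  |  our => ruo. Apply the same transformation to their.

The output letters match the input read backwards: wit reversed is tiw. The word is simply reversed.
On their: reverse → rieht.

rieht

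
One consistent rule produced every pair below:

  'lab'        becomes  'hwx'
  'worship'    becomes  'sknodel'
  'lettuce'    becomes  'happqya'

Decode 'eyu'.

icy

This is a Caesar cipher with shift 22.
Decoding eyu: e−22=i, y−22=c, u−22=y.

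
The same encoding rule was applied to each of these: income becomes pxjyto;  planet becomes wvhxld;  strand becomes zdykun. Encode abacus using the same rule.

hlhmbc

Shifts by position in income: pos 0: i→p (+7), pos 1: n→x (+10), pos 2: c→j (+7), pos 3: o→y (+10) — repeating every 2. The shifts repeat in a cycle of length 2: positions 0,1,… shift by +7, +10, then the pattern repeats.
For abacus: a+7=h, b+10=l, a+7=h, c+10=m, u+7=b, s+10=c.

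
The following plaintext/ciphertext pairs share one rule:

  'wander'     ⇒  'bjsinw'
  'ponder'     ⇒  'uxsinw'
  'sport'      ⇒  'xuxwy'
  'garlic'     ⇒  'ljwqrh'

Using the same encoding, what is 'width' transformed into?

briym

The rule splits by letter class: vowels +9, consonants +5.
On width: w(cons)+5=b, i(vowel)+9=r, d(cons)+5=i, t(cons)+5=y, h(cons)+5=m.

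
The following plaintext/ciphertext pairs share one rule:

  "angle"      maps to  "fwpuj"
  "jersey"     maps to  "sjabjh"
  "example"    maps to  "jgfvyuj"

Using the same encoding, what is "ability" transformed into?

The shift depends on letter class: consonant n→w is +9, but vowel a→f is +5. Vowels shift forward by 5 and consonants shift forward by 9.
Applying it to ability: a(vowel)+5=f, b(cons)+9=k, i(vowel)+5=n, l(cons)+9=u, i(vowel)+5=n, t(cons)+9=c, y(cons)+9=h.

fknunch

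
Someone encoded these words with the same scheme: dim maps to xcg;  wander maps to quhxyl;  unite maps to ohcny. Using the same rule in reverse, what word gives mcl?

Compare letters: d→x is +20, i→c is +20, m→g is +20 — a constant shift. Each letter is shifted forward by 20 in the alphabet (a Caesar shift of +20).
Reversing it on mcl: m−20=s, c−20=i, l−20=r.

sir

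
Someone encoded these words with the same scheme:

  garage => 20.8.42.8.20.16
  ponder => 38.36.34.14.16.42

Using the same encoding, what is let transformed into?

g(#7)→20 and a(#1)→8: differences scale by 2, so n = 2·pos + 6. The formula is n = 2×(alphabet index, a=1) + 6.
Applying it to let: l=12→30, e=5→16, t=20→46.

30.16.46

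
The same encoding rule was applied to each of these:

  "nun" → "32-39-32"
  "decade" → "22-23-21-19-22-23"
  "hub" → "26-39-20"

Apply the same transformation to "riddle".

36-27-22-22-30-23

n is letter #14 and maps to 32: an offset of 18. The number is (letter's place in the alphabet, a=1) + 18.
For riddle: r=18→36, i=9→27, d=4→22, d=4→22, l=12→30, e=5→23.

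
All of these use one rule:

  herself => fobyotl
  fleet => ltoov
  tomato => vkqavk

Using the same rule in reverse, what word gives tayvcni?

lasting

h(7)→f(5) and e(4)→o(14) fit y≡23x+0 (mod 26); the inverse of 23 mod 26 is 17. Each letter's alphabet position (a=0..z=25) is mapped through 23·x+0 mod 26 — an affine cipher.
Undoing it on tayvcni: t(19)→17·(19−0)≡11=l; a(0)→17·(0−0)≡0=a; y(24)→17·(24−0)≡18=s; v(21)→17·(21−0)≡19=t; c(2)→17·(2−0)≡8=i; n(13)→17·(13−0)≡13=n; i(8)→17·(8−0)≡6=g (all mod 26).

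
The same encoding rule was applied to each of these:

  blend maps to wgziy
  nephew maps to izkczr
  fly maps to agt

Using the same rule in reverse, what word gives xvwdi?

cabin

Compare letters: b→w is +21, l→g is +21, e→z is +21 — a constant shift. Every letter moves 21 places later in the alphabet, wrapping around z→a.
Reversing it on xvwdi: x−21=c, v−21=a, w−21=b, d−21=i, i−21=n.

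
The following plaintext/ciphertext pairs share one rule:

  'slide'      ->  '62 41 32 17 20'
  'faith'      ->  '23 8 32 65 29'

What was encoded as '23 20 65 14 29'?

fetch

With a=1..z=26, the number is 3·pos + 5.
Undoing it on 23 20 65 14 29: 23→(23−5)÷3=6=f, 20→(20−5)÷3=5=e, 65→(65−5)÷3=20=t, 14→(14−5)÷3=3=c, 29→(29−5)÷3=8=h.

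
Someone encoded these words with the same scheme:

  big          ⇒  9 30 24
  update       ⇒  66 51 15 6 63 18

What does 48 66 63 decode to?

b(#2)→9 and i(#9)→30: differences scale by 3, so n = 3·pos + 3. With a=1..z=26, the number is 3·pos + 3.
Reversing it on 48 66 63: 48→(48−3)÷3=15=o, 66→(66−3)÷3=21=u, 63→(63−3)÷3=20=t.

out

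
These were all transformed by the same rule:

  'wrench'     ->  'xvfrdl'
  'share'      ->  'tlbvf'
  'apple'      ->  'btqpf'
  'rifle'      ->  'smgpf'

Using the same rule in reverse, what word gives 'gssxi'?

forth

Shifts by position in wrench: pos 0: w→x (+1), pos 1: r→v (+4), pos 2: e→f (+1), pos 3: n→r (+4) — repeating every 2. The shifts repeat in a cycle of length 2: positions 0,1,… shift by +1, +4, then the pattern repeats.
Decoding gssxi: g−1=f, s−4=o, s−1=r, x−4=t, i−1=h.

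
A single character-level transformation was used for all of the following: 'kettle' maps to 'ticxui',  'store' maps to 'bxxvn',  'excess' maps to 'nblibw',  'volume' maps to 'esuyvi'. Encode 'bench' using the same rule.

kiwgq

A repeating key of period 2 is used — shifts +9, +4 over and over.
On bench: b+9=k, e+4=i, n+9=w, c+4=g, h+9=q.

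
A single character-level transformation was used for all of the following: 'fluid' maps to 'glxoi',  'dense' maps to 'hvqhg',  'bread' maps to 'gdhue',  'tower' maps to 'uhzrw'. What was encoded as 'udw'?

The output letters match the input read backwards, each shifted +3: fluid reversed is diulf. Two steps: reverse the string, then apply a Caesar shift of +3.
Undoing it on udw: shift back: u−3=r, d−3=a, w−3=t → rat; then reverse → tar.

tar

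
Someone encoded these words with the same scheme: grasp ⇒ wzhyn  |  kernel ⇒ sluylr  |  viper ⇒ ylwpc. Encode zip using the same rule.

The output letters match the input read backwards, each shifted +7: grasp reversed is psarg. Two steps: reverse the string, then apply a Caesar shift of +7.
On zip: reverse → piz; then shift: p+7=w, i+7=p, z+7=g.

wpg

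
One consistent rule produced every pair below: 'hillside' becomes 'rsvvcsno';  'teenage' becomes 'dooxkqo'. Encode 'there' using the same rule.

drobo

Compare letters: h→r is +10, i→s is +10, l→v is +10 — a constant shift. This is a Caesar cipher with shift 10.
For there: t+10=d, h+10=r, e+10=o, r+10=b, e+10=o.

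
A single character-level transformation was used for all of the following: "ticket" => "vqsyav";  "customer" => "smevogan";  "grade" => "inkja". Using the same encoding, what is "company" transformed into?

sogfkxc

t(19)→v(21) and i(8)→q(16) fit y≡17x+10 (mod 26); the inverse of 17 mod 26 is 23. Treating letters as 0–25, the rule is x ↦ 17x + 10 (mod 26).
Applying it to company: c(2)→17·2+10≡18=s; o(14)→17·14+10≡14=o; m(12)→17·12+10≡6=g; p(15)→17·15+10≡5=f; a(0)→17·0+10≡10=k; n(13)→17·13+10≡23=x; y(24)→17·24+10≡2=c (all mod 26).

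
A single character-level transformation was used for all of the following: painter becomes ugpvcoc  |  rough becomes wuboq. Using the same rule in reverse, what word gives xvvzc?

In painter: p→u is +5, a→g is +6, i→p is +7, n→v is +8 — the shift increases by 1 each position. The shift increases by 1 at each position, starting from +5: 5, 6, 7, ….
Reversing it on xvvzc: x−5=s, v−6=p, v−7=o, z−8=r, c−9=t.

sport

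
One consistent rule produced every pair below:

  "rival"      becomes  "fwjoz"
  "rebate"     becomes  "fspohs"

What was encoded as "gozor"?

Every letter moves 14 places later in the alphabet, wrapping around z→a.
Reversing it on gozor: g−14=s, o−14=a, z−14=l, o−14=a, r−14=d.

salad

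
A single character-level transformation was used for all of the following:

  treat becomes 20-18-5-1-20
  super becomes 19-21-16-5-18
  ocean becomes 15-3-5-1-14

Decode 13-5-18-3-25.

Letters become their 1-indexed alphabet positions: a=1 … z=26.
Undoing it on 13-5-18-3-25: 13=m, 5=e, 18=r, 3=c, 25=y.

mercy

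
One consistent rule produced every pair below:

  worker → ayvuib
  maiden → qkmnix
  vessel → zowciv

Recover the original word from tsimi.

It's a Vigenère-style cipher with numeric key [4,10]: position i shifts by key[i mod 2].
Decoding tsimi: t−4=p, s−10=i, i−4=e, m−10=c, i−4=e.

piece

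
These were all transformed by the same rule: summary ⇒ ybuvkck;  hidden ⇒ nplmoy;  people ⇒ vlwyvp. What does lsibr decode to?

In summary: s→y is +6, u→b is +7, m→u is +8, m→v is +9 — the shift increases by 1 each position. Each letter shifts forward by (position + 6), i.e. 6, 7, 8, … — the shift grows by one for each successive letter.
Decoding lsibr: l−6=f, s−7=l, i−8=a, b−9=s, r−10=h.

flash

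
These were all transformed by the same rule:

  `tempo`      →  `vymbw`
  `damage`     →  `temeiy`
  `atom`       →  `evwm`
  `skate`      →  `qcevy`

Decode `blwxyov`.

t(19)→v(21) and e(4)→y(24) fit y≡5x+4 (mod 26); the inverse of 5 mod 26 is 21. Each letter's alphabet position (a=0..z=25) is mapped through 5·x+4 mod 26 — an affine cipher.
Reversing it on blwxyov: b(1)→21·(1−4)≡15=p; l(11)→21·(11−4)≡17=r; w(22)→21·(22−4)≡14=o; x(23)→21·(23−4)≡9=j; y(24)→21·(24−4)≡4=e; o(14)→21·(14−4)≡2=c; v(21)→21·(21−4)≡19=t (all mod 26).

project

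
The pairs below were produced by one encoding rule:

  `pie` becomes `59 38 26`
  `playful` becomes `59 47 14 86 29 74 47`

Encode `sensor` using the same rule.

68 26 53 68 56 65

The formula is n = 3×(alphabet index, a=1) + 11.
On sensor: s=19→68, e=5→26, n=14→53, s=19→68, o=15→56, r=18→65.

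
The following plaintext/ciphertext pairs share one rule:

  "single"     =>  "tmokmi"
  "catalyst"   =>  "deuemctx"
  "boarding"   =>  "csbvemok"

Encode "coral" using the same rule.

Shifts by position in single: pos 0: s→t (+1), pos 1: i→m (+4), pos 2: n→o (+1), pos 3: g→k (+4) — repeating every 2. A repeating key of period 2 is used — shifts +1, +4 over and over.
For coral: c+1=d, o+4=s, r+1=s, a+4=e, l+1=m.

dssem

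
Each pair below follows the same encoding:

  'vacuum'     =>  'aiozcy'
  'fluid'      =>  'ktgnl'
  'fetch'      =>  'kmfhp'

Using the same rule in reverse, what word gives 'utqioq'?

Shifts by position in vacuum: pos 0: v→a (+5), pos 1: a→i (+8), pos 2: c→o (+12), pos 3: u→z (+5), pos 4: u→c (+8), pos 5: m→y (+12) — repeating every 3. It's a Vigenère-style cipher with numeric key [5,8,12]: position i shifts by key[i mod 3].
Reversing it on utqioq: u−5=p, t−8=l, q−12=e, i−5=d, o−8=g, q−12=e.

pledge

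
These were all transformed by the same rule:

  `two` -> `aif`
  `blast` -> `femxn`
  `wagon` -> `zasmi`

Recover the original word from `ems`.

The output letters match the input read backwards, each shifted +12: two reversed is owt. Two steps: reverse the string, then apply a Caesar shift of +12.
Reversing it on ems: shift back: e−12=s, m−12=a, s−12=g → sag; then reverse → gas.

gas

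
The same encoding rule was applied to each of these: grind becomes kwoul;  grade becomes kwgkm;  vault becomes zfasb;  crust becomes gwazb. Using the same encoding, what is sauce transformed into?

wfajm

In grind: g→k is +4, r→w is +5, i→o is +6, n→u is +7 — the shift increases by 1 each position. The shift increases by 1 at each position, starting from +4: 4, 5, 6, ….
For sauce: s+4=w, a+5=f, u+6=a, c+7=j, e+8=m.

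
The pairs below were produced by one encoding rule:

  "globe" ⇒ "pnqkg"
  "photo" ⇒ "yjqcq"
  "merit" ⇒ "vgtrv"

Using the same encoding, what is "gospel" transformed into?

pquygn

Shifts by position in globe: pos 0: g→p (+9), pos 1: l→n (+2), pos 2: o→q (+2), pos 3: b→k (+9), pos 4: e→g (+2) — repeating every 3. The shifts repeat in a cycle of length 3: positions 0,1,… shift by +9, +2, +2, then the pattern repeats.
On gospel: g+9=p, o+2=q, s+2=u, p+9=y, e+2=g, l+2=n.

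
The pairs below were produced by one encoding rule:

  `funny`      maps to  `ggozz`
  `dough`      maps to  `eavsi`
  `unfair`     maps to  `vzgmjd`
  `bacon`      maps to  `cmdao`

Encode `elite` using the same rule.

fxjff

Shifts by position in funny: pos 0: f→g (+1), pos 1: u→g (+12), pos 2: n→o (+1), pos 3: n→z (+12) — repeating every 2. It's a Vigenère-style cipher with numeric key [1,12]: position i shifts by key[i mod 2].
Applying it to elite: e+1=f, l+12=x, i+1=j, t+12=f, e+1=f.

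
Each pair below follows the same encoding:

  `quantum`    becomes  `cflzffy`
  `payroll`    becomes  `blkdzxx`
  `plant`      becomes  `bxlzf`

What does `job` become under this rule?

vzn

The shift depends on letter class: consonant q→c is +12, but vowel u→f is +11. Vowels shift forward by 11 and consonants shift forward by 12.
Applying it to job: j(cons)+12=v, o(vowel)+11=z, b(cons)+12=n.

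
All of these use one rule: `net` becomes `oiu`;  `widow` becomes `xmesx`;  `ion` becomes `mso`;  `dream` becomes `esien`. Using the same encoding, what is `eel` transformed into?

Two shifts are in play — +4 for a/e/i/o/u, +1 for every other letter.
On eel: e(vowel)+4=i, e(vowel)+4=i, l(cons)+1=m.

iim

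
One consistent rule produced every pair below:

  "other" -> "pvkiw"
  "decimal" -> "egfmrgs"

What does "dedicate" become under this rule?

In other: o→p is +1, t→v is +2, h→k is +3, e→i is +4 — the shift increases by 1 each position. The shift increases by 1 at each position, starting from +1: 1, 2, 3, ….
Applying it to dedicate: d+1=e, e+2=g, d+3=g, i+4=m, c+5=h, a+6=g, t+7=a, e+8=m.

eggmhgam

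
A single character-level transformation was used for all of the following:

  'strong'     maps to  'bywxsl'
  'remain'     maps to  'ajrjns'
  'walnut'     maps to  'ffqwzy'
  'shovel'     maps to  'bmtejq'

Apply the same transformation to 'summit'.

bzrvny

Shifts by position in strong: pos 0: s→b (+9), pos 1: t→y (+5), pos 2: r→w (+5), pos 3: o→x (+9), pos 4: n→s (+5), pos 5: g→l (+5) — repeating every 3. The shifts repeat in a cycle of length 3: positions 0,1,… shift by +9, +5, +5, then the pattern repeats.
Applying it to summit: s+9=b, u+5=z, m+5=r, m+9=v, i+5=n, t+5=y.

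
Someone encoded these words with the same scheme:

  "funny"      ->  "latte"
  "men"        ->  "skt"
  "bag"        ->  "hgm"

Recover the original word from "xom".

rig

Compare letters: f→l is +6, u→a is +6, n→t is +6 — a constant shift. Each letter is shifted forward by 6 in the alphabet (a Caesar shift of +6).
Reversing it on xom: x−6=r, o−6=i, m−6=g.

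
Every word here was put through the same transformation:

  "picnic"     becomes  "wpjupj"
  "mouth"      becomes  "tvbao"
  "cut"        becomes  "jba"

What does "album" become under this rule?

hsibt

Compare letters: p→w is +7, i→p is +7, c→j is +7 — a constant shift. This is a Caesar cipher with shift 7.
For album: a+7=h, l+7=s, b+7=i, u+7=b, m+7=t.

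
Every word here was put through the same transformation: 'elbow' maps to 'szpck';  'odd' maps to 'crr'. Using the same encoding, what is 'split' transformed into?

This is a Caesar cipher with shift 14.
Applying it to split: s+14=g, p+14=d, l+14=z, i+14=w, t+14=h.

gdzwh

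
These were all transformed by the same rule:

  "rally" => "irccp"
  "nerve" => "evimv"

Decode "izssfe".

ribbon

Each letter is shifted forward by 17 in the alphabet (a Caesar shift of +17).
Decoding izssfe: i−17=r, z−17=i, s−17=b, s−17=b, f−17=o, e−17=n.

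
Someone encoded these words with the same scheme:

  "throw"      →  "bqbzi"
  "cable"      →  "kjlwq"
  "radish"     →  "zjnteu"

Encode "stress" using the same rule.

acbpef

In throw: t→b is +8, h→q is +9, r→b is +10, o→z is +11 — the shift increases by 1 each position. Letter i (0-indexed) is shifted by i+8, so successive shifts are 8, 9, 10, ….
For stress: s+8=a, t+9=c, r+10=b, e+11=p, s+12=e, s+13=f.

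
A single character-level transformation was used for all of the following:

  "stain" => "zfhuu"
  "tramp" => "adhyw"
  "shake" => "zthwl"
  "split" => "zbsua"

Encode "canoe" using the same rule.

jmual

The shifts repeat in a cycle of length 2: positions 0,1,… shift by +7, +12, then the pattern repeats.
For canoe: c+7=j, a+12=m, n+7=u, o+12=a, e+7=l.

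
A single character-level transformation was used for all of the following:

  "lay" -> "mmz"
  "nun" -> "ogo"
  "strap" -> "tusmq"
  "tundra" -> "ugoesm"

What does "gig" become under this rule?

huh

The shift depends on letter class: consonant l→m is +1, but vowel a→m is +12. Two shifts are in play — +12 for a/e/i/o/u, +1 for every other letter.
Applying it to gig: g(cons)+1=h, i(vowel)+12=u, g(cons)+1=h.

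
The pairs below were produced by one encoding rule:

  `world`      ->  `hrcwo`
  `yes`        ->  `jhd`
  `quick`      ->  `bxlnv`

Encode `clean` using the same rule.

The shift depends on letter class: consonant w→h is +11, but vowel o→r is +3. Vowels shift forward by 3 and consonants shift forward by 11.
On clean: c(cons)+11=n, l(cons)+11=w, e(vowel)+3=h, a(vowel)+3=d, n(cons)+11=y.

nwhdy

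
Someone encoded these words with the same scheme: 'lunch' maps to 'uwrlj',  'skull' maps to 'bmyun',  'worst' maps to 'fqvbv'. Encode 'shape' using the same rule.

bjeyg

Shifts by position in lunch: pos 0: l→u (+9), pos 1: u→w (+2), pos 2: n→r (+4), pos 3: c→l (+9), pos 4: h→j (+2) — repeating every 3. The shifts repeat in a cycle of length 3: positions 0,1,… shift by +9, +2, +4, then the pattern repeats.
Applying it to shape: s+9=b, h+2=j, a+4=e, p+9=y, e+2=g.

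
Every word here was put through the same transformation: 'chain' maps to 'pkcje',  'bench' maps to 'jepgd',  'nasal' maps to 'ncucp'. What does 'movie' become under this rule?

gkxqo

The output letters match the input read backwards, each shifted +2: chain reversed is niahc. Read the word backwards and shift each letter +2.
Applying it to movie: reverse → eivom; then shift: e+2=g, i+2=k, v+2=x, o+2=q, m+2=o.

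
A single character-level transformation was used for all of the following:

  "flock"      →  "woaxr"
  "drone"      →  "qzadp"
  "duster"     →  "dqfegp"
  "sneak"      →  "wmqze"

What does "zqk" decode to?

The output letters match the input read backwards, each shifted +12: flock reversed is kcolf. The word is reversed, then every letter is shifted forward by 12.
Reversing it on zqk: shift back: z−12=n, q−12=e, k−12=y → ney; then reverse → yen.

yen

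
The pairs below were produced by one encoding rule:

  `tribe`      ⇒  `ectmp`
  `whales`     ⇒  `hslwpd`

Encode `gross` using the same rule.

Compare letters: t→e is +11, r→c is +11, i→t is +11 — a constant shift. Each letter is shifted forward by 11 in the alphabet (a Caesar shift of +11).
For gross: g+11=r, r+11=c, o+11=z, s+11=d, s+11=d.

rczdd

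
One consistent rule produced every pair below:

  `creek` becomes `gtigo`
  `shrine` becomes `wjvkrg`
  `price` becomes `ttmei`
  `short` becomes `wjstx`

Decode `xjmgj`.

thief

Shifts by position in creek: pos 0: c→g (+4), pos 1: r→t (+2), pos 2: e→i (+4), pos 3: e→g (+2) — repeating every 2. The shifts repeat in a cycle of length 2: positions 0,1,… shift by +4, +2, then the pattern repeats.
Decoding xjmgj: x−4=t, j−2=h, m−4=i, g−2=e, j−4=f.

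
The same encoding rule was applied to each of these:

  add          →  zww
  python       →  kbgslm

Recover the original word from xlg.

Each pair mirrors across the alphabet (a↔z, d↔w, d↔w): positions sum to 25. Letters are reflected about the middle of the alphabet (position → 25−position): Atbash.
Reversing it on xlg: x↔c, l↔o, g↔t.

cot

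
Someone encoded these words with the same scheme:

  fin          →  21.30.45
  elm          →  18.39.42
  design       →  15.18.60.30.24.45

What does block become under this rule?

f(#6)→21 and i(#9)→30: differences scale by 3, so n = 3·pos + 3. The formula is n = 3×(alphabet index, a=1) + 3.
Applying it to block: b=2→9, l=12→39, o=15→48, c=3→12, k=11→36.

9.39.48.12.36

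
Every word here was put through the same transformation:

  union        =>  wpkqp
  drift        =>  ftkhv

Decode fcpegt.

dancer

Compare letters: u→w is +2, n→p is +2, i→k is +2 — a constant shift. Every letter moves 2 places later in the alphabet, wrapping around z→a.
Decoding fcpegt: f−2=d, c−2=a, p−2=n, e−2=c, g−2=e, t−2=r.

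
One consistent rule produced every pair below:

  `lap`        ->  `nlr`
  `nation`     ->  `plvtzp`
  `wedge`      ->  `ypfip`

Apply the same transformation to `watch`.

The shift depends on letter class: consonant l→n is +2, but vowel a→l is +11. Vowels shift forward by 11 and consonants shift forward by 2.
On watch: w(cons)+2=y, a(vowel)+11=l, t(cons)+2=v, c(cons)+2=e, h(cons)+2=j.

ylvej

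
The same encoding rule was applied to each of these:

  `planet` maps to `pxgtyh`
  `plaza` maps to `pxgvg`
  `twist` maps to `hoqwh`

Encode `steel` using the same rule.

p(15)→p(15) and l(11)→x(23) fit y≡11x+6 (mod 26); the inverse of 11 mod 26 is 19. Each letter's alphabet position (a=0..z=25) is mapped through 11·x+6 mod 26 — an affine cipher.
On steel: s(18)→11·18+6≡22=w; t(19)→11·19+6≡7=h; e(4)→11·4+6≡24=y; e(4)→11·4+6≡24=y; l(11)→11·11+6≡23=x (all mod 26).

whyyx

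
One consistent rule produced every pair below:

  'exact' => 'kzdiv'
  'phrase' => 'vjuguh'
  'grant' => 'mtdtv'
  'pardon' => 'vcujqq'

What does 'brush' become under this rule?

htxyj

It's a Vigenère-style cipher with numeric key [6,2,3]: position i shifts by key[i mod 3].
On brush: b+6=h, r+2=t, u+3=x, s+6=y, h+2=j.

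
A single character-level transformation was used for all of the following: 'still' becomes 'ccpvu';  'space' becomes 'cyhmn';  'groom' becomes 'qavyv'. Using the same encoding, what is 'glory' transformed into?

quvbh

Shifts by position in still: pos 0: s→c (+10), pos 1: t→c (+9), pos 2: i→p (+7), pos 3: l→v (+10), pos 4: l→u (+9) — repeating every 3. It's a Vigenère-style cipher with numeric key [10,9,7]: position i shifts by key[i mod 3].
For glory: g+10=q, l+9=u, o+7=v, r+10=b, y+9=h.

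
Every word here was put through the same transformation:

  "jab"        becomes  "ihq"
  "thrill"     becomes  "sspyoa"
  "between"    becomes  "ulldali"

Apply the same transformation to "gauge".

Two steps: reverse the string, then apply a Caesar shift of +7.
Applying it to gauge: reverse → eguag; then shift: e+7=l, g+7=n, u+7=b, a+7=h, g+7=n.

lnbhn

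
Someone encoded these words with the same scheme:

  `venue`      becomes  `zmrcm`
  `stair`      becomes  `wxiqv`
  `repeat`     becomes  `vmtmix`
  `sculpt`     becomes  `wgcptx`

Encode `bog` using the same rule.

The rule splits by letter class: vowels +8, consonants +4.
Applying it to bog: b(cons)+4=f, o(vowel)+8=w, g(cons)+4=k.

fwk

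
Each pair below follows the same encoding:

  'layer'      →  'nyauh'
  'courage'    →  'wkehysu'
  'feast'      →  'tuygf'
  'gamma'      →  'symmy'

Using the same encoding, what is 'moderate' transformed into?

mkvuhyfu

This is an affine cipher: with a=0,…,z=25, each position x becomes (25x+24) mod 26.
For moderate: m(12)→25·12+24≡12=m; o(14)→25·14+24≡10=k; d(3)→25·3+24≡21=v; e(4)→25·4+24≡20=u; r(17)→25·17+24≡7=h; a(0)→25·0+24≡24=y; t(19)→25·19+24≡5=f; e(4)→25·4+24≡20=u (all mod 26).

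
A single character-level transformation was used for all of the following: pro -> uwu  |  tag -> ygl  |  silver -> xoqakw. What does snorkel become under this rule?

xsuwpkq

The shift depends on letter class: consonant p→u is +5, but vowel o→u is +6. The rule splits by letter class: vowels +6, consonants +5.
On snorkel: s(cons)+5=x, n(cons)+5=s, o(vowel)+6=u, r(cons)+5=w, k(cons)+5=p, e(vowel)+6=k, l(cons)+5=q.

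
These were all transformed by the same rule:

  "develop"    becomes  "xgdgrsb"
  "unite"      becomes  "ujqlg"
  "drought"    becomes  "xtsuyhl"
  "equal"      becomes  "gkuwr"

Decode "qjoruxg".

include

d(3)→x(23) and e(4)→g(6) fit y≡9x+22 (mod 26); the inverse of 9 mod 26 is 3. Treating letters as 0–25, the rule is x ↦ 9x + 22 (mod 26).
Undoing it on qjoruxg: q(16)→3·(16−22)≡8=i; j(9)→3·(9−22)≡13=n; o(14)→3·(14−22)≡2=c; r(17)→3·(17−22)≡11=l; u(20)→3·(20−22)≡20=u; x(23)→3·(23−22)≡3=d; g(6)→3·(6−22)≡4=e (all mod 26).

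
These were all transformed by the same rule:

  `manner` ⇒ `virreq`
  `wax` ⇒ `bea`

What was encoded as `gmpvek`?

The output letters match the input read backwards, each shifted +4: manner reversed is rennam. Two steps: reverse the string, then apply a Caesar shift of +4.
Reversing it on gmpvek: shift back: g−4=c, m−4=i, p−4=l, v−4=r, e−4=a, k−4=g → cilrag; then reverse → garlic.

garlic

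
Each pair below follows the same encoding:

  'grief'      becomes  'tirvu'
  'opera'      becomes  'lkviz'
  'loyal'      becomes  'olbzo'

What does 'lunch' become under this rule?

Each pair mirrors across the alphabet (g↔t, r↔i, i↔r): positions sum to 25. This is the alphabet-reversal cipher (Atbash): a becomes z, b becomes y, etc.
Applying it to lunch: l↔o, u↔f, n↔m, c↔x, h↔s.

ofmxs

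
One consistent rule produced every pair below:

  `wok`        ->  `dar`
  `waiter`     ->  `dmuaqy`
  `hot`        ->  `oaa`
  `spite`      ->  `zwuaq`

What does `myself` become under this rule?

tfzqsm

The shift depends on letter class: consonant w→d is +7, but vowel o→a is +12. Vowels shift forward by 12 and consonants shift forward by 7.
For myself: m(cons)+7=t, y(cons)+7=f, s(cons)+7=z, e(vowel)+12=q, l(cons)+7=s, f(cons)+7=m.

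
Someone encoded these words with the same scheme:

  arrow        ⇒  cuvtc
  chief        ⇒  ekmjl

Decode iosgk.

globe

Letter i (0-indexed) is shifted by i+2, so successive shifts are 2, 3, 4, ….
Reversing it on iosgk: i−2=g, o−3=l, s−4=o, g−5=b, k−6=e.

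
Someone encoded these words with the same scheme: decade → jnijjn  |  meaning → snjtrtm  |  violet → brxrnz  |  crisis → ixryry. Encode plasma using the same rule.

vrjysj

The shift depends on letter class: consonant d→j is +6, but vowel e→n is +9. Vowels shift forward by 9 and consonants shift forward by 6.
On plasma: p(cons)+6=v, l(cons)+6=r, a(vowel)+9=j, s(cons)+6=y, m(cons)+6=s, a(vowel)+9=j.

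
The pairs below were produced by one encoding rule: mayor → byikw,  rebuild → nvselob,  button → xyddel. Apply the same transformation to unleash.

The output letters match the input read backwards, each shifted +10: mayor reversed is royam. Read the word backwards and shift each letter +10.
For unleash: reverse → hsaelnu; then shift: h+10=r, s+10=c, a+10=k, e+10=o, l+10=v, n+10=x, u+10=e.

rckovxe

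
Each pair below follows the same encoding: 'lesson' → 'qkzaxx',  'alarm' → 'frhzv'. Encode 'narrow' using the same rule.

sgyzxg

In lesson: l→q is +5, e→k is +6, s→z is +7, s→a is +8 — the shift increases by 1 each position. Each letter shifts forward by (position + 5), i.e. 5, 6, 7, … — the shift grows by one for each successive letter.
On narrow: n+5=s, a+6=g, r+7=y, r+8=z, o+9=x, w+10=g.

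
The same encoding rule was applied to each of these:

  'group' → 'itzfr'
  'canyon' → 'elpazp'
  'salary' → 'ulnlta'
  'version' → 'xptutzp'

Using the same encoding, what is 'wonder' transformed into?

yzpfpt

The shift depends on letter class: consonant g→i is +2, but vowel o→z is +11. Vowels shift forward by 11 and consonants shift forward by 2.
On wonder: w(cons)+2=y, o(vowel)+11=z, n(cons)+2=p, d(cons)+2=f, e(vowel)+11=p, r(cons)+2=t.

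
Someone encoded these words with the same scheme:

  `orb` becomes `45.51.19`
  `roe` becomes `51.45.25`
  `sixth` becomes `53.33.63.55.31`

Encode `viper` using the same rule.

o(#15)→45 and r(#18)→51: differences scale by 2, so n = 2·pos + 15. Each letter becomes 2×(its alphabet position, a=1..z=26) + 15.
Applying it to viper: v=22→59, i=9→33, p=16→47, e=5→25, r=18→51.

59.33.47.25.51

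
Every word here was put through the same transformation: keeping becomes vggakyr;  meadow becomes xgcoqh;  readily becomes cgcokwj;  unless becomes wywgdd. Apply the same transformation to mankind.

xcyvkyo

The rule splits by letter class: vowels +2, consonants +11.
On mankind: m(cons)+11=x, a(vowel)+2=c, n(cons)+11=y, k(cons)+11=v, i(vowel)+2=k, n(cons)+11=y, d(cons)+11=o.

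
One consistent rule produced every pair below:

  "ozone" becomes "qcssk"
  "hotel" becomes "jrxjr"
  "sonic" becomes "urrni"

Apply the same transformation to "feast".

In ozone: o→q is +2, z→c is +3, o→s is +4, n→s is +5 — the shift increases by 1 each position. Letter i (0-indexed) is shifted by i+2, so successive shifts are 2, 3, 4, ….
For feast: f+2=h, e+3=h, a+4=e, s+5=x, t+6=z.

hhexz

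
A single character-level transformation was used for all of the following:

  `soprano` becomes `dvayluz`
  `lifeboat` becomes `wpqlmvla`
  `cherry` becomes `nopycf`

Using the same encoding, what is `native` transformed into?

Shifts by position in soprano: pos 0: s→d (+11), pos 1: o→v (+7), pos 2: p→a (+11), pos 3: r→y (+7) — repeating every 2. It's a Vigenère-style cipher with numeric key [11,7]: position i shifts by key[i mod 2].
For native: n+11=y, a+7=h, t+11=e, i+7=p, v+11=g, e+7=l.

yhepgl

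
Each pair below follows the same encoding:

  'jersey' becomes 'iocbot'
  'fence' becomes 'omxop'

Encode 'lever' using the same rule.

bofov

The output letters match the input read backwards, each shifted +10: jersey reversed is yesrej. Two steps: reverse the string, then apply a Caesar shift of +10.
Applying it to lever: reverse → revel; then shift: r+10=b, e+10=o, v+10=f, e+10=o, l+10=v.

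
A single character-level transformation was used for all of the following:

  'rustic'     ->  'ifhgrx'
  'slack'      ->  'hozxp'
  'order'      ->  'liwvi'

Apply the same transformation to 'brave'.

yizev

r(17)→i(8) and u(20)→f(5) fit y≡25x+25 (mod 26); the inverse of 25 mod 26 is 25. This is an affine cipher: with a=0,…,z=25, each position x becomes (25x+25) mod 26.
Applying it to brave: b(1)→25·1+25≡24=y; r(17)→25·17+25≡8=i; a(0)→25·0+25≡25=z; v(21)→25·21+25≡4=e; e(4)→25·4+25≡21=v (all mod 26).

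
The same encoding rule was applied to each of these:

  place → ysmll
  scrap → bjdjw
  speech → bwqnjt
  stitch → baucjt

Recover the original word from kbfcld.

butter

Shifts by position in place: pos 0: p→y (+9), pos 1: l→s (+7), pos 2: a→m (+12), pos 3: c→l (+9), pos 4: e→l (+7) — repeating every 3. The shifts repeat in a cycle of length 3: positions 0,1,… shift by +9, +7, +12, then the pattern repeats.
Undoing it on kbfcld: k−9=b, b−7=u, f−12=t, c−9=t, l−7=e, d−12=r.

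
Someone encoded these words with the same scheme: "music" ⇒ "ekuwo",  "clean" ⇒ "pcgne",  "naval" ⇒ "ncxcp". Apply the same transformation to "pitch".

The output letters match the input read backwards, each shifted +2: music reversed is cisum. Read the word backwards and shift each letter +2.
Applying it to pitch: reverse → hctip; then shift: h+2=j, c+2=e, t+2=v, i+2=k, p+2=r.

jevkr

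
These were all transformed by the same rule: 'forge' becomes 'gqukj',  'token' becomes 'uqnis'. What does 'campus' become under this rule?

In forge: f→g is +1, o→q is +2, r→u is +3, g→k is +4 — the shift increases by 1 each position. Letter i (0-indexed) is shifted by i+1, so successive shifts are 1, 2, 3, ….
For campus: c+1=d, a+2=c, m+3=p, p+4=t, u+5=z, s+6=y.

dcptzy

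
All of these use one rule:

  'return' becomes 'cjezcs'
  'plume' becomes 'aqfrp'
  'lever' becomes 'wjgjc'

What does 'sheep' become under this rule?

Shifts by position in return: pos 0: r→c (+11), pos 1: e→j (+5), pos 2: t→e (+11), pos 3: u→z (+5) — repeating every 2. The shifts repeat in a cycle of length 2: positions 0,1,… shift by +11, +5, then the pattern repeats.
Applying it to sheep: s+11=d, h+5=m, e+11=p, e+5=j, p+11=a.

dmpja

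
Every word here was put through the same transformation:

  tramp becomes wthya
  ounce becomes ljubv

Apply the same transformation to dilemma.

httlspk

Two steps: reverse the string, then apply a Caesar shift of +7.
For dilemma: reverse → ammelid; then shift: a+7=h, m+7=t, m+7=t, e+7=l, l+7=s, i+7=p, d+7=k.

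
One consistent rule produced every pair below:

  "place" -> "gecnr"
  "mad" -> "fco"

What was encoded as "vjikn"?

The output letters match the input read backwards, each shifted +2: place reversed is ecalp. Two steps: reverse the string, then apply a Caesar shift of +2.
Undoing it on vjikn: shift back: v−2=t, j−2=h, i−2=g, k−2=i, n−2=l → thgil; then reverse → light.

light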